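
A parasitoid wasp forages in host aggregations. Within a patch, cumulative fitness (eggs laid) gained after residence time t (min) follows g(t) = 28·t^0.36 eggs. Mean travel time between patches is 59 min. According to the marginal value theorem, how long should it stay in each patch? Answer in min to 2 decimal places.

Maximise g(t)/(T+t): set derivative to zero → g'(t)(T+t) = g(t).
g'(t) = 0.36·28·t^-0.64. Setting 0.36·28·t^-0.64 = 28·t^0.36/(59+t) gives 0.36(59+t) = t, so 0.64·t = 0.36×59.
t* = 0.36×59/0.64 = 33.19 min.

33.19 min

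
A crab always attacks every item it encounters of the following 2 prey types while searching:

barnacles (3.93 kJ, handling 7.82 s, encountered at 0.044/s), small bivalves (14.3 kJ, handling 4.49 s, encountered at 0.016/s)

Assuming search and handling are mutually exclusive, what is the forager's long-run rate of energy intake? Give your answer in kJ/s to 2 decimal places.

Energy encountered per unit search time: 0.044×3.93 + 0.016×14.3 = 0.4017 kJ/s.
Handling time per unit search time: 0.044×7.82 + 0.016×4.49 = 0.4159.
Rate = 0.4017/(1 + 0.4159) = 0.2837 kJ/s.

0.28 kJ/s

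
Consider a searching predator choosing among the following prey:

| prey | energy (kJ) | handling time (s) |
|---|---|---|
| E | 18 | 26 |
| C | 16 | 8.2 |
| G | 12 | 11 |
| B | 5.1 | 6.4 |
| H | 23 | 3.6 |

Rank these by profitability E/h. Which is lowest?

E

In descending order of E/h:
H: 23/3.6 = 6.39 kJ/s
C: 16/8.2 = 1.95 kJ/s
G: 12/11 = 1.09 kJ/s
B: 5.1/6.4 = 0.797 kJ/s
E: 18/26 = 0.692 kJ/s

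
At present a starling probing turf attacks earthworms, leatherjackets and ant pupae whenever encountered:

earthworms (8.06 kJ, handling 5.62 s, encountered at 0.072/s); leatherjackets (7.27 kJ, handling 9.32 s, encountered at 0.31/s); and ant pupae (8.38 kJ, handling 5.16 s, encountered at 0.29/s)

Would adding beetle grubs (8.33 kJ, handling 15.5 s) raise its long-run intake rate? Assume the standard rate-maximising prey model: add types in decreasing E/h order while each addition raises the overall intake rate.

No

Current rate: (0.072×8.06 + 0.31×7.27 + 0.29×8.38)/(1 + 0.072×5.62 + 0.31×9.32 + 0.29×5.16) = 0.9092 kJ/s.
Profitability of beetle grubs: 8.33/15.5 = 0.5374 kJ/s.
0.5374 < 0.9092, so adding beetle grubs would lower the average — exclude it.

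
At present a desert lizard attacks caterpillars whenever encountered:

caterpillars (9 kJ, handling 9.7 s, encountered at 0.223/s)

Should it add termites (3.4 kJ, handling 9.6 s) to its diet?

No

Current rate: (0.223×9)/(1 + 0.223×9.7) = 0.6345 kJ/s.
termites: E/h = 3.4/9.6 = 0.3542 kJ/s.
0.3542 < 0.6345, so adding termites would lower the average — exclude it.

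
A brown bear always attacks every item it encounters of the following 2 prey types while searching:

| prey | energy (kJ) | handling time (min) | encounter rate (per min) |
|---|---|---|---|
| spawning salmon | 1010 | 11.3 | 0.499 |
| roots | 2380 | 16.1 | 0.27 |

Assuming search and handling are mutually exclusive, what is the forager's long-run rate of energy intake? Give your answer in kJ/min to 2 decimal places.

104.37 kJ/min

R = Σλ_iE_i / (1 + Σλ_ih_i)
Numerator: 0.499×1010 + 0.27×2380 = 1147
Denominator: 1 + 0.499×11.3 + 0.27×16.1 = 10.99
R = 1147/10.99 = 104.4 kJ/min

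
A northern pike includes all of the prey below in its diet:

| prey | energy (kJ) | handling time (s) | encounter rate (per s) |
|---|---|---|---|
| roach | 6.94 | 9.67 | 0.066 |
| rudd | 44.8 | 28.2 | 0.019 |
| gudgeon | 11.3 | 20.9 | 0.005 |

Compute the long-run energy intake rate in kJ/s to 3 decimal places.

0.599 kJ/s

R = (0.066×6.94 + 0.019×44.8 + 0.005×11.3) / (1 + 0.066×9.67 + 0.019×28.2 + 0.005×20.9) = 1.366/2.279 = 0.5994 kJ/s.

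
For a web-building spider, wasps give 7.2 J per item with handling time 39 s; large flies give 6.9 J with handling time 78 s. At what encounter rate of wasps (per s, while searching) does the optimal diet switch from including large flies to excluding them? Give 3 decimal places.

At the threshold, the rate on wasps alone equals the profitability of large flies: λ·7.2/(1 + λ·39) = 6.9/78 = 0.08846.
Rearranging, λ(7.2 − 0.08846×39) = 0.08846, so λ = 0.08846/3.75 = 0.02359 per s.

0.024 per s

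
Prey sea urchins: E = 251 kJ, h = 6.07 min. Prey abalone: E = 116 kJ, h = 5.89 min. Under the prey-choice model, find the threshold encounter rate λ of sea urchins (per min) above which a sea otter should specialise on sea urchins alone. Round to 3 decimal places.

0.150 per min

Drop abalone once their profitability E₂/h₂ falls below the rate achievable on sea urchins alone: E₂/h₂ = λE₁/(1 + λh₁).
Solve for λ: λE₁h₂ = E₂(1 + λh₁) → λ(E₁h₂ − E₂h₁) = E₂ → λ = E₂/(E₁h₂ − E₂h₁).
λ = 116/(251×5.89 − 116×6.07) = 116/774.3 = 0.1498 per min.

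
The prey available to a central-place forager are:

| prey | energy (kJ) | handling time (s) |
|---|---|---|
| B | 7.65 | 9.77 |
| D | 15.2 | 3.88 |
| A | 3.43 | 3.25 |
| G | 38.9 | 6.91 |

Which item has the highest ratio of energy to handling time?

Profitability E/h (kJ/s): B = 7.65/9.77 = 0.783, D = 15.2/3.88 = 3.92, A = 3.43/3.25 = 1.06, G = 38.9/6.91 = 5.63.
Ranked: G > D > A > B.

G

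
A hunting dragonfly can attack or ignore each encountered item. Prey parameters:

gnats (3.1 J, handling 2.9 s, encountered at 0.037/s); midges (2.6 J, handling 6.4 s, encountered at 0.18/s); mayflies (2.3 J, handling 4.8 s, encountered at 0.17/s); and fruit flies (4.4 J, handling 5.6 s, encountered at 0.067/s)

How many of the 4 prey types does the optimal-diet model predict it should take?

4

E/h in descending order: gnats 1.07, fruit flies 0.786, mayflies 0.479, midges 0.406 J/s. The optimal diet is the largest prefix of this list for which every included type satisfies E_i/h_i > R on the types above it.
Rate on top 1: 0.1036. fruit flies: 0.786 > 0.1036 → include.
Rate on top 2: 0.2762. mayflies: 0.479 > 0.2762 → include.
Rate on top 3: 0.3483. midges: 0.406 > 0.3483 → include.
Optimal diet: gnats, fruit flies, mayflies, midges — 4 of 4 types.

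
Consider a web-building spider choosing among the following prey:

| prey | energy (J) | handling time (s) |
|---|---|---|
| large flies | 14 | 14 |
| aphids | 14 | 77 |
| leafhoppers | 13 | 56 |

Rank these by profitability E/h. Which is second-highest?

In descending order of E/h:
large flies: 14/14 = 1 J/s
leafhoppers: 13/56 = 0.232 J/s
aphids: 14/77 = 0.182 J/s

leafhoppers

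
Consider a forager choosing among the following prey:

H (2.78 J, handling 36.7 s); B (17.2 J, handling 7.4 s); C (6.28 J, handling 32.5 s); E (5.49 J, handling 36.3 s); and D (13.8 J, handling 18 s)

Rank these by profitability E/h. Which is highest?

B

In descending order of E/h:
B: 17.2/7.4 = 2.32 J/s
D: 13.8/18 = 0.767 J/s
C: 6.28/32.5 = 0.193 J/s
E: 5.49/36.3 = 0.151 J/s
H: 2.78/36.7 = 0.0757 J/s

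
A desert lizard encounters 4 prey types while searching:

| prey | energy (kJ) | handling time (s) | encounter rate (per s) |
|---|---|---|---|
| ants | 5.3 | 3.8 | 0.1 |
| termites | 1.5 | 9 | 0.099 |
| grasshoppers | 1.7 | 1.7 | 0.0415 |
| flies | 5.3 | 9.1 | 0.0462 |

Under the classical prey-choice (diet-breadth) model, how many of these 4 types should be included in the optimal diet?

3

Profitabilities (E/h, kJ/s): ants 1.39, grasshoppers 1, flies 0.582, termites 0.167. Add prey in this order while the next type's profitability exceeds the intake rate on those already taken.
Rate on top 1: 0.3841. grasshoppers: 1 > 0.3841 → include.
Rate on top 2: 0.414. flies: 0.582 > 0.414 → include.
Rate on top 3: 0.4519. termites: 0.167 < 0.4519 → exclude; stop.
Optimal diet: ants, grasshoppers, flies — 3 of 4 types.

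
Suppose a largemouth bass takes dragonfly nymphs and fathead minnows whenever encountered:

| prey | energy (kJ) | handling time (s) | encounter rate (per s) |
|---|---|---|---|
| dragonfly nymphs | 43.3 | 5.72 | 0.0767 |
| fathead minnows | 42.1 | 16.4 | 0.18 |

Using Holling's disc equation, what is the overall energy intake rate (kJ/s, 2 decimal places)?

2.48 kJ/s

R = Σλ_iE_i / (1 + Σλ_ih_i)
Numerator: 0.0767×43.3 + 0.18×42.1 = 10.9
Denominator: 1 + 0.0767×5.72 + 0.18×16.4 = 4.391
R = 10.9/4.391 = 2.482 kJ/s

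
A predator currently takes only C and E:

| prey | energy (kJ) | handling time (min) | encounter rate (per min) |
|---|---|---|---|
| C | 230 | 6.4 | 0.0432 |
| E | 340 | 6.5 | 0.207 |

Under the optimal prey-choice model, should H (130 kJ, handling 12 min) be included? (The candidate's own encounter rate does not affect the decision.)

No

Current rate: (0.0432×230 + 0.207×340)/(1 + 0.0432×6.4 + 0.207×6.5) = 30.63 kJ/min.
H: E/h = 130/12 = 10.83 kJ/min.
Since 10.83 < R, time spent handling H is better spent searching.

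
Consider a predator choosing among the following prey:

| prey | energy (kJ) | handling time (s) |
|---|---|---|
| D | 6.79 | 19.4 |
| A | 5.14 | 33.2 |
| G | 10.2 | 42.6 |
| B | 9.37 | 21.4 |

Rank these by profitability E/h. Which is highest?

Profitability E/h (kJ/s): D = 6.79/19.4 = 0.35, A = 5.14/33.2 = 0.155, G = 10.2/42.6 = 0.239, B = 9.37/21.4 = 0.438.
Ranked: B > D > G > A.

B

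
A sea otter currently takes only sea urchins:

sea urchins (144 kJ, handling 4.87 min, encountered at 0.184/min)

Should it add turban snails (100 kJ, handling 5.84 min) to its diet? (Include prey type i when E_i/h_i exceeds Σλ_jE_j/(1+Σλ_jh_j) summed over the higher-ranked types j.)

Intake rate on the current diet: R = (0.184×144) / (1 + 0.184×4.87) = 26.5/1.896 = 13.97 kJ/min.
turban snails: E/h = 100/5.84 = 17.12 kJ/min.
Since 17.12 > R, including turban snails increases the long-run rate.

Yes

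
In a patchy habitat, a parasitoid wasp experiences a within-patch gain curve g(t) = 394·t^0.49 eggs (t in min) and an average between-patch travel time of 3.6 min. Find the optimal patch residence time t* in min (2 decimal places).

By the marginal value theorem, leave when the instantaneous gain rate g'(t) equals the habitat-wide average g(t)/(T + t).
g'(t) = 0.49·394·t^-0.51. Setting 0.49·394·t^-0.51 = 394·t^0.49/(3.6+t) gives 0.49(3.6+t) = t, so 0.51·t = 0.49×3.6.
t* = 0.49×3.6/0.51 = 3.459 min.

3.46 min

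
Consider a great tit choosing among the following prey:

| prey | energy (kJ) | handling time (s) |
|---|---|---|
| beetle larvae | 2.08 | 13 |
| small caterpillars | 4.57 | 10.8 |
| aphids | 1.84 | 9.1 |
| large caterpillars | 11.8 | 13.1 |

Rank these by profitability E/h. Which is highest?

Profitability E/h (kJ/s): beetle larvae = 2.08/13 = 0.16, small caterpillars = 4.57/10.8 = 0.423, aphids = 1.84/9.1 = 0.202, large caterpillars = 11.8/13.1 = 0.901.
Ranked: large caterpillars > small caterpillars > aphids > beetle larvae.

large caterpillars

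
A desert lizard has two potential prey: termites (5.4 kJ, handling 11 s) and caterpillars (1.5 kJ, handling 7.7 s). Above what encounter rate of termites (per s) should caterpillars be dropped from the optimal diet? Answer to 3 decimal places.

The zero-one rule: include caterpillars iff E₂/h₂ > λE₁/(1+λh₁). Equality gives the switch point.
λE₁h₂ = E₂ + λE₂h₁ ⇒ λ = E₂/(E₁h₂ − E₂h₁) = 1.5/(41.58 − 16.5) = 0.05981 per s.

0.060 per s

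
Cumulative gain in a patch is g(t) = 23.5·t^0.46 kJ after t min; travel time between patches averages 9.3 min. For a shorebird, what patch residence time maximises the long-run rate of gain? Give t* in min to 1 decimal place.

Maximise g(t)/(T+t): set derivative to zero → g'(t)(T+t) = g(t).
g'(t) = 0.46·23.5·t^-0.54. Setting 0.46·23.5·t^-0.54 = 23.5·t^0.46/(9.3+t) gives 0.46(9.3+t) = t, so 0.54·t = 0.46×9.3.
t* = 0.46×9.3/0.54 = 7.922 min.

7.9 min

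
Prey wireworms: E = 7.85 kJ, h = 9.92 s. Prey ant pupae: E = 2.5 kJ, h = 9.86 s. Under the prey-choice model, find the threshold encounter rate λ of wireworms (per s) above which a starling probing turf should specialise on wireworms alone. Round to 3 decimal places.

Drop ant pupae once their profitability E₂/h₂ falls below the rate achievable on wireworms alone: E₂/h₂ = λE₁/(1 + λh₁).
Solve for λ: λE₁h₂ = E₂(1 + λh₁) → λ(E₁h₂ − E₂h₁) = E₂ → λ = E₂/(E₁h₂ − E₂h₁).
λ = 2.5/(7.85×9.86 − 2.5×9.92) = 2.5/52.6 = 0.04753 per s.

0.048 per s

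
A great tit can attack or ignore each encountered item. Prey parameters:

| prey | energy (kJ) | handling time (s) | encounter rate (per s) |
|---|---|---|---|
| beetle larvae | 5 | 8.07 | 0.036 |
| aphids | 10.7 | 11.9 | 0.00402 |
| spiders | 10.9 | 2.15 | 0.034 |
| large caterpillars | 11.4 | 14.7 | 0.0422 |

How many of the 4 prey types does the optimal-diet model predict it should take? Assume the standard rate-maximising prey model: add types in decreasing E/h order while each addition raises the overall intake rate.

Profitabilities (E/h, kJ/s): spiders 5.07, aphids 0.899, large caterpillars 0.776, beetle larvae 0.62. Add prey in this order while the next type's profitability exceeds the intake rate on those already taken.
Rate on top 1: 0.3454. aphids: 0.899 > 0.3454 → include.
Rate on top 2: 0.369. large caterpillars: 0.776 > 0.369 → include.
Rate on top 3: 0.5138. beetle larvae: 0.62 > 0.5138 → include.
Optimal diet: spiders, aphids, large caterpillars, beetle larvae — 4 of 4 types.

4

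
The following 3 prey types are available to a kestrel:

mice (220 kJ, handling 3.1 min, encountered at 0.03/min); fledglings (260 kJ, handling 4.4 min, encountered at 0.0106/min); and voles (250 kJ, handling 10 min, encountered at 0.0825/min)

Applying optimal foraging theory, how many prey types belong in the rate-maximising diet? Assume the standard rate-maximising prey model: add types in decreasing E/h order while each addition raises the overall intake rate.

Rank by E/h (kJ/min): mice 71, fledglings 59.1, voles 25. Include each in turn until the next type's E/h falls below the running intake rate.
Rate on top 1: 6.038. fledglings: 59.1 > 6.038 → include.
Rate on top 2: 8.21. voles: 25 > 8.21 → include.
Optimal diet: mice, fledglings, voles — 3 of 3 types.

3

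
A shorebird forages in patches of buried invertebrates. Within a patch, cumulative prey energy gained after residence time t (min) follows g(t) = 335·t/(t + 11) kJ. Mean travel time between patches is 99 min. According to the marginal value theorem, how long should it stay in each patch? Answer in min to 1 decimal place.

33.0 min

Optimal t* satisfies g'(t*) = g(t*)/(T + t*).
g'(t) = 335·11/(t + 11)². Setting 335·11/(t+11)² = 335t/[(t+11)(99+t)] gives 11(99+t) = t(t+11), so t² = 11×99 = 1089.
t* = √1089 = 33 min.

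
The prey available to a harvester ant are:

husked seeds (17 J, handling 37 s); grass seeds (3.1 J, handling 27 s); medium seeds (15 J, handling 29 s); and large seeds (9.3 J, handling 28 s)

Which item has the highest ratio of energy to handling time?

medium seeds

In descending order of E/h:
medium seeds: 15/29 = 0.517 J/s
husked seeds: 17/37 = 0.459 J/s
large seeds: 9.3/28 = 0.332 J/s
grass seeds: 3.1/27 = 0.115 J/s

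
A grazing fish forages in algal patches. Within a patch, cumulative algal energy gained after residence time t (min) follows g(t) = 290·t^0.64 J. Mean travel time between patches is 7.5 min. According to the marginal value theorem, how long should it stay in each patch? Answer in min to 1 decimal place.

13.3 min

Optimal t* satisfies g'(t*) = g(t*)/(T + t*).
g'(t) = 0.64·290·t^-0.36. Setting 0.64·290·t^-0.36 = 290·t^0.64/(7.5+t) gives 0.64(7.5+t) = t, so 0.36·t = 0.64×7.5.
t* = 0.64×7.5/0.36 = 13.33 min.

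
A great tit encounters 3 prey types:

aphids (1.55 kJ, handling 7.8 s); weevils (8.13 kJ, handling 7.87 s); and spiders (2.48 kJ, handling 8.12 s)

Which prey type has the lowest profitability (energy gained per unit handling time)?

In descending order of E/h:
weevils: 8.13/7.87 = 1.03 kJ/s
spiders: 2.48/8.12 = 0.305 kJ/s
aphids: 1.55/7.8 = 0.199 kJ/s

aphids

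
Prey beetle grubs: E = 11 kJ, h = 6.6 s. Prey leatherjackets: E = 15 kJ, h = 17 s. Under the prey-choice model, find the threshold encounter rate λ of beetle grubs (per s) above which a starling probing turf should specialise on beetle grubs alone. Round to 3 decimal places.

The zero-one rule: include leatherjackets iff E₂/h₂ > λE₁/(1+λh₁). Equality gives the switch point.
λE₁h₂ = E₂ + λE₂h₁ ⇒ λ = E₂/(E₁h₂ − E₂h₁) = 15/(187 − 99) = 0.1705 per s.

0.170 per s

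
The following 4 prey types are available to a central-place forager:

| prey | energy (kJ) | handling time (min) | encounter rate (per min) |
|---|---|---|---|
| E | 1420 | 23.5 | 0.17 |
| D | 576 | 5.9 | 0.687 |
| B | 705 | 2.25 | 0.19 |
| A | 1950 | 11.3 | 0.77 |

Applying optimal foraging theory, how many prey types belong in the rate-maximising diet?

E/h in descending order: B 313, A 173, D 97.6, E 60.4 kJ/min. The optimal diet is the largest prefix of this list for which every included type satisfies E_i/h_i > R on the types above it.
Rate on top 1: 93.84. A: 173 > 93.84 → include.
Rate on top 2: 161.5. D: 97.6 < 161.5 → exclude; stop.
Optimal diet: B, A — 2 of 4 types.

2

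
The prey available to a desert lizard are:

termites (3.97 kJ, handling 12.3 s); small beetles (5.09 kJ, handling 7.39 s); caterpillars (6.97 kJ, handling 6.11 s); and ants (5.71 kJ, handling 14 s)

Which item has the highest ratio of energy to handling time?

caterpillars

In descending order of E/h:
caterpillars: 6.97/6.11 = 1.14 kJ/s
small beetles: 5.09/7.39 = 0.689 kJ/s
ants: 5.71/14 = 0.408 kJ/s
termites: 3.97/12.3 = 0.323 kJ/s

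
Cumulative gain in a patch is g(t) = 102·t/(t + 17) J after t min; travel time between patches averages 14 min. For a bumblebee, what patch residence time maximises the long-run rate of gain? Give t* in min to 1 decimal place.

15.4 min

Optimal t* satisfies g'(t*) = g(t*)/(T + t*).
g'(t) = 102·17/(t + 17)². Setting 102·17/(t+17)² = 102t/[(t+17)(14+t)] gives 17(14+t) = t(t+17), so t² = 17×14 = 238.
t* = √238 = 15.43 min.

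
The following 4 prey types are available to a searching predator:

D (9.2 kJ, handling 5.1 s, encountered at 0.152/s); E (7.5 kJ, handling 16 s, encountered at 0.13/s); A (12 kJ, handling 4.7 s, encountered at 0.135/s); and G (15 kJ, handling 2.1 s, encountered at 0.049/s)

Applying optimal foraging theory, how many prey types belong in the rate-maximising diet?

Rank by E/h (kJ/s): G 7.14, A 2.55, D 1.8, E 0.469. Include each in turn until the next type's E/h falls below the running intake rate.
Rate on top 1: 0.6664. A: 2.55 > 0.6664 → include.
Rate on top 2: 1.355. D: 1.8 > 1.355 → include.
Rate on top 3: 1.494. E: 0.469 < 1.494 → exclude; stop.
Optimal diet: G, A, D — 3 of 4 types.

3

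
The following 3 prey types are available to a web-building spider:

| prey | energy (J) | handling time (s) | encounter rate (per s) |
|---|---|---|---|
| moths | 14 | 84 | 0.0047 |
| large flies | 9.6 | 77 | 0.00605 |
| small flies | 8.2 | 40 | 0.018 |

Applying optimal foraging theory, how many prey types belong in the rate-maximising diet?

E/h in descending order: small flies 0.205, moths 0.167, large flies 0.125 J/s. The optimal diet is the largest prefix of this list for which every included type satisfies E_i/h_i > R on the types above it.
Rate on top 1: 0.08581. moths: 0.167 > 0.08581 → include.
Rate on top 2: 0.1009. large flies: 0.125 > 0.1009 → include.
Optimal diet: small flies, moths, large flies — 3 of 3 types.

3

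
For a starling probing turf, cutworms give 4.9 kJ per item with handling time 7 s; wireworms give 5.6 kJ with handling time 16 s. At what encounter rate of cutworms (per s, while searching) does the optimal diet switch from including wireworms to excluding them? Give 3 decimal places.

The zero-one rule: include wireworms iff E₂/h₂ > λE₁/(1+λh₁). Equality gives the switch point.
λE₁h₂ = E₂ + λE₂h₁ ⇒ λ = E₂/(E₁h₂ − E₂h₁) = 5.6/(78.4 − 39.2) = 0.1429 per s.

0.143 per s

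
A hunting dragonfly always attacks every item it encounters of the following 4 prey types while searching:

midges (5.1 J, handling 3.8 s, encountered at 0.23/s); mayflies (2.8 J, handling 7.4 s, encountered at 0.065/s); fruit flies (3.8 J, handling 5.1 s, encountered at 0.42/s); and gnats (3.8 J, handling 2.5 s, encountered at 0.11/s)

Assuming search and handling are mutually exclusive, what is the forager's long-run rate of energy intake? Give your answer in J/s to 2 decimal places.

R = (0.23×5.1 + 0.065×2.8 + 0.42×3.8 + 0.11×3.8) / (1 + 0.23×3.8 + 0.065×7.4 + 0.42×5.1 + 0.11×2.5) = 3.369/4.772 = 0.706 J/s.

0.71 J/s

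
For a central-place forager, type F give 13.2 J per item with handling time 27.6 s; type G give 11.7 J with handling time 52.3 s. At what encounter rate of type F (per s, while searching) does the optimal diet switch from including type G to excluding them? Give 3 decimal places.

0.032 per s

At the threshold, the rate on type F alone equals the profitability of type G: λ·13.2/(1 + λ·27.6) = 11.7/52.3 = 0.2237.
Rearranging, λ(13.2 − 0.2237×27.6) = 0.2237, so λ = 0.2237/7.026 = 0.03184 per s.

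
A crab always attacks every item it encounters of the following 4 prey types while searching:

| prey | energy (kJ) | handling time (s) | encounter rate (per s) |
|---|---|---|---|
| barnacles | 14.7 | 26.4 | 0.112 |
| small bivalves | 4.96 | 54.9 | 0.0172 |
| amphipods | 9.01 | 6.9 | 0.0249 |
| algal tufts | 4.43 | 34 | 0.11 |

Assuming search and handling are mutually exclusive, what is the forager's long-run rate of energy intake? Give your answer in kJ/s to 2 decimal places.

Energy encountered per unit search time: 0.112×14.7 + 0.0172×4.96 + 0.0249×9.01 + 0.11×4.43 = 2.443 kJ/s.
Handling time per unit search time: 0.112×26.4 + 0.0172×54.9 + 0.0249×6.9 + 0.11×34 = 7.813.
Rate = 2.443/(1 + 7.813) = 0.2772 kJ/s.

0.28 kJ/s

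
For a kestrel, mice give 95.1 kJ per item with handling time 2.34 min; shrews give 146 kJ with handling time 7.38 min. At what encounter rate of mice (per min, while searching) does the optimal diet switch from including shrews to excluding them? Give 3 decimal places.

Drop shrews once their profitability E₂/h₂ falls below the rate achievable on mice alone: E₂/h₂ = λE₁/(1 + λh₁).
Solve for λ: λE₁h₂ = E₂(1 + λh₁) → λ(E₁h₂ − E₂h₁) = E₂ → λ = E₂/(E₁h₂ − E₂h₁).
λ = 146/(95.1×7.38 − 146×2.34) = 146/360.2 = 0.4053 per min.

0.405 per min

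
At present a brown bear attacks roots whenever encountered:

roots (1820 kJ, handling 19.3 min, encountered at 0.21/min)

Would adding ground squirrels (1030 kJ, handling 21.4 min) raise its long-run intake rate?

Current rate: (0.21×1820)/(1 + 0.21×19.3) = 75.64 kJ/min.
ground squirrels: E/h = 1030/21.4 = 48.13 kJ/min.
48.13 < 75.64, so adding ground squirrels would lower the average — exclude it.

No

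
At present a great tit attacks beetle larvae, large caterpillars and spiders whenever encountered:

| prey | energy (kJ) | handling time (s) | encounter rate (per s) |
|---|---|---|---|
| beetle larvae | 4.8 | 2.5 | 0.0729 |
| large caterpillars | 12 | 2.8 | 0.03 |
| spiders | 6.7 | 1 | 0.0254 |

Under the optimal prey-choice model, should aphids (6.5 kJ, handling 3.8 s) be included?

Yes

Intake rate on the current diet: R = (0.0729×4.8 + 0.03×12 + 0.0254×6.7) / (1 + 0.0729×2.5 + 0.03×2.8 + 0.0254×1) = 0.8801/1.292 = 0.6814 kJ/s.
aphids: E/h = 6.5/3.8 = 1.711 kJ/s.
1.711 > 0.6814, so adding aphids raises the average — include it.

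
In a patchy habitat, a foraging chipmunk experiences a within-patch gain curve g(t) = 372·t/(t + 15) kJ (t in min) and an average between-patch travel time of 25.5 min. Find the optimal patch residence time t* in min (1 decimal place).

Optimal t* satisfies g'(t*) = g(t*)/(T + t*).
g'(t) = 372·15/(t + 15)². Setting 372·15/(t+15)² = 372t/[(t+15)(25.5+t)] gives 15(25.5+t) = t(t+15), so t² = 15×25.5 = 382.5.
t* = √382.5 = 19.56 min.

19.6 min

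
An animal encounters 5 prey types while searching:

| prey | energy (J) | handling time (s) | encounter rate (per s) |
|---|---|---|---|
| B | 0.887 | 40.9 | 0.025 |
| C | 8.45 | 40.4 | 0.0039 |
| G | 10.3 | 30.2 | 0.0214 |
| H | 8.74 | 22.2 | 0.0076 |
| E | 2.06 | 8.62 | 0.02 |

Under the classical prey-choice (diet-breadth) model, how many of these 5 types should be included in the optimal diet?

Rank by E/h (J/s): H 0.394, G 0.341, E 0.239, C 0.209, B 0.0217. Include each in turn until the next type's E/h falls below the running intake rate.
Rate on top 1: 0.05683. G: 0.341 > 0.05683 → include.
Rate on top 2: 0.158. E: 0.239 > 0.158 → include.
Rate on top 3: 0.1651. C: 0.209 > 0.1651 → include.
Rate on top 4: 0.1683. B: 0.0217 < 0.1683 → exclude; stop.
Optimal diet: H, G, E, C — 4 of 5 types.

4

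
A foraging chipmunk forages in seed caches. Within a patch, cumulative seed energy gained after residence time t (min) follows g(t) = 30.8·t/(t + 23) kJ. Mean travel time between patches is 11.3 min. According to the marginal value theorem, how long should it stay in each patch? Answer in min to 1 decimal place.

By the marginal value theorem, leave when the instantaneous gain rate g'(t) equals the habitat-wide average g(t)/(T + t).
g'(t) = 30.8·23/(t + 23)². Setting 30.8·23/(t+23)² = 30.8t/[(t+23)(11.3+t)] gives 23(11.3+t) = t(t+23), so t² = 23×11.3 = 259.9.
t* = √259.9 = 16.12 min.

16.1 min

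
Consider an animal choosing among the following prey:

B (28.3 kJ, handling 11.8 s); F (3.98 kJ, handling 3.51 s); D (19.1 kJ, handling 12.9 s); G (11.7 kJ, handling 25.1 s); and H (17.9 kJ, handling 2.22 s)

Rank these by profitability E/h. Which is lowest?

G

In descending order of E/h:
H: 17.9/2.22 = 8.06 kJ/s
B: 28.3/11.8 = 2.4 kJ/s
D: 19.1/12.9 = 1.48 kJ/s
F: 3.98/3.51 = 1.13 kJ/s
G: 11.7/25.1 = 0.466 kJ/s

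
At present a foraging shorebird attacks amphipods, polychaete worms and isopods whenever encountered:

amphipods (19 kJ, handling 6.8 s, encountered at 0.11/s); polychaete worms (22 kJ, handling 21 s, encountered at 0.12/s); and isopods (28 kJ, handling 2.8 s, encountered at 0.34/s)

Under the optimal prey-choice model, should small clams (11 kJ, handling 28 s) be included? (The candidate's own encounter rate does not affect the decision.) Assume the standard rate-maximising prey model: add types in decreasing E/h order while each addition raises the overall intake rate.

No

Intake rate on the current diet: R = (0.11×19 + 0.12×22 + 0.34×28) / (1 + 0.11×6.8 + 0.12×21 + 0.34×2.8) = 14.25/5.22 = 2.73 kJ/s.
small clams: E/h = 11/28 = 0.3929 kJ/s.
0.3929 < 2.73, so adding small clams would lower the average — exclude it.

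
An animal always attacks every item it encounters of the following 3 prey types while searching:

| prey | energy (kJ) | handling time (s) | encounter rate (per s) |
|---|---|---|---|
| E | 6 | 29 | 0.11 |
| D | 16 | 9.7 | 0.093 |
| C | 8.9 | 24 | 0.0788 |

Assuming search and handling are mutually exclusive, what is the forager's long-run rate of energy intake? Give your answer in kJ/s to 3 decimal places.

0.408 kJ/s

R = Σλ_iE_i / (1 + Σλ_ih_i)
Numerator: 0.11×6 + 0.093×16 + 0.0788×8.9 = 2.849
Denominator: 1 + 0.11×29 + 0.093×9.7 + 0.0788×24 = 6.983
R = 2.849/6.983 = 0.408 kJ/s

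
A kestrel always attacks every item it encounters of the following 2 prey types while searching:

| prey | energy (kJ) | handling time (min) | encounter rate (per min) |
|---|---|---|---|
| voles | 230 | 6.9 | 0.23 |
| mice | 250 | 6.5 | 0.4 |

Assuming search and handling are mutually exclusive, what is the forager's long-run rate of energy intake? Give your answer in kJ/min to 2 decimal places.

Energy encountered per unit search time: 0.23×230 + 0.4×250 = 152.9 kJ/min.
Handling time per unit search time: 0.23×6.9 + 0.4×6.5 = 4.187.
Rate = 152.9/(1 + 4.187) = 29.48 kJ/min.

29.48 kJ/min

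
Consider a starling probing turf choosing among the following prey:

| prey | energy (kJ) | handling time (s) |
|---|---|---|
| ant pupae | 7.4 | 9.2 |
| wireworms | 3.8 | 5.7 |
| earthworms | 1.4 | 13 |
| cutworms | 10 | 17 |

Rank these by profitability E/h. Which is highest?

Profitability E/h (kJ/s): ant pupae = 7.4/9.2 = 0.804, wireworms = 3.8/5.7 = 0.667, earthworms = 1.4/13 = 0.108, cutworms = 10/17 = 0.588.
Ranked: ant pupae > wireworms > cutworms > earthworms.

ant pupae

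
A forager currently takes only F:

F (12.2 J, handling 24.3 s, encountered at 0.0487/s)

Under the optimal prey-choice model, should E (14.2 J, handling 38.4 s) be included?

Current rate: (0.0487×12.2)/(1 + 0.0487×24.3) = 0.2721 J/s.
Profitability of E: 14.2/38.4 = 0.3698 J/s.
0.3698 > 0.2721, so adding E raises the average — include it.

Yes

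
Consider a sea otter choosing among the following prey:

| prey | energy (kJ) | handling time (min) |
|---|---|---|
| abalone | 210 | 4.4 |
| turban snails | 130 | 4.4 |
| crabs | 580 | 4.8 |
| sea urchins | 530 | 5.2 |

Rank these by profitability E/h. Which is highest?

In descending order of E/h:
crabs: 580/4.8 = 121 kJ/min
sea urchins: 530/5.2 = 102 kJ/min
abalone: 210/4.4 = 47.7 kJ/min
turban snails: 130/4.4 = 29.5 kJ/min

crabs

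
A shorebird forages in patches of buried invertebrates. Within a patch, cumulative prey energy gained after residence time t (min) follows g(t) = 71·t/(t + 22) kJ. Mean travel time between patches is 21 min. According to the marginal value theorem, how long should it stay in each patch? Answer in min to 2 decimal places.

By the marginal value theorem, leave when the instantaneous gain rate g'(t) equals the habitat-wide average g(t)/(T + t).
g'(t) = 71·22/(t + 22)². Setting 71·22/(t+22)² = 71t/[(t+22)(21+t)] gives 22(21+t) = t(t+22), so t² = 22×21 = 462.
t* = √462 = 21.49 min.

21.49 min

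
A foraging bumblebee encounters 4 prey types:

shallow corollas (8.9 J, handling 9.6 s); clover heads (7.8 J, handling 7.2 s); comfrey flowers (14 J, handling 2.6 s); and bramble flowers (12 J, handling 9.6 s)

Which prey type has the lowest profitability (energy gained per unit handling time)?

shallow corollas

In descending order of E/h:
comfrey flowers: 14/2.6 = 5.38 J/s
bramble flowers: 12/9.6 = 1.25 J/s
clover heads: 7.8/7.2 = 1.08 J/s
shallow corollas: 8.9/9.6 = 0.927 J/s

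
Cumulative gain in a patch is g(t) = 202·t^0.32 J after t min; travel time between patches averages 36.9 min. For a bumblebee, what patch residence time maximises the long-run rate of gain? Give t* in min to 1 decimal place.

17.4 min

By the marginal value theorem, leave when the instantaneous gain rate g'(t) equals the habitat-wide average g(t)/(T + t).
g'(t) = 0.32·202·t^-0.68. Setting 0.32·202·t^-0.68 = 202·t^0.32/(36.9+t) gives 0.32(36.9+t) = t, so 0.68·t = 0.32×36.9.
t* = 0.32×36.9/0.68 = 17.36 min.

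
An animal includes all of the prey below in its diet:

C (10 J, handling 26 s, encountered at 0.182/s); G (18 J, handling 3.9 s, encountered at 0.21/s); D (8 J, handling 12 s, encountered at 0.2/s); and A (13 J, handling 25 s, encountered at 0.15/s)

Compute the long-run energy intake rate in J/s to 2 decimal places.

0.72 J/s

R = (0.182×10 + 0.21×18 + 0.2×8 + 0.15×13) / (1 + 0.182×26 + 0.21×3.9 + 0.2×12 + 0.15×25) = 9.15/12.7 = 0.7204 J/s.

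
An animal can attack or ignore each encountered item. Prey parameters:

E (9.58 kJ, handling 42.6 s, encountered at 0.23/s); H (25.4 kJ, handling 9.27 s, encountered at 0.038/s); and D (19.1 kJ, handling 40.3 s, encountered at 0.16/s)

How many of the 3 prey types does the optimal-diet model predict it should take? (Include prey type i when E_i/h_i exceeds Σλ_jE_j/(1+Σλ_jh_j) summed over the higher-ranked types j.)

Rank by E/h (kJ/s): H 2.74, D 0.474, E 0.225. Include each in turn until the next type's E/h falls below the running intake rate.
Rate on top 1: 0.7138. D: 0.474 < 0.7138 → exclude; stop.
Optimal diet: H — 1 of 3 types.

1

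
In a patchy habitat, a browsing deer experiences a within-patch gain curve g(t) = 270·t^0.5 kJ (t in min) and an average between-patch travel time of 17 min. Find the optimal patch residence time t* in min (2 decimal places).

By the marginal value theorem, leave when the instantaneous gain rate g'(t) equals the habitat-wide average g(t)/(T + t).
g'(t) = 0.5·270·t^-0.5. Setting 0.5·270·t^-0.5 = 270·t^0.5/(17+t) gives 0.5(17+t) = t, so 0.50·t = 0.5×17.
t* = 0.5×17/0.50 = 17 min.

17.00 min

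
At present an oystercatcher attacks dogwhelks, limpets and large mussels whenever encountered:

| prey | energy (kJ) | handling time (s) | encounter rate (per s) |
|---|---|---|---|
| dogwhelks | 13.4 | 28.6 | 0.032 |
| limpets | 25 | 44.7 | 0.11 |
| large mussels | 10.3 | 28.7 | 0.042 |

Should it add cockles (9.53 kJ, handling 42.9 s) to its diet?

No

Intake rate on the current diet: R = (0.032×13.4 + 0.11×25 + 0.042×10.3) / (1 + 0.032×28.6 + 0.11×44.7 + 0.042×28.7) = 3.611/8.038 = 0.4493 kJ/s.
Profitability of cockles: 9.53/42.9 = 0.2221 kJ/s.
0.2221 < 0.4493, so adding cockles would lower the average — exclude it.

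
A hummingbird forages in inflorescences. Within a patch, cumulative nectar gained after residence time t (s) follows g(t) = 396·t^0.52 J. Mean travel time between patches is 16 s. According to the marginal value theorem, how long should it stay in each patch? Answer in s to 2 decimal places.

17.33 s

Maximise g(t)/(T+t): set derivative to zero → g'(t)(T+t) = g(t).
g'(t) = 0.52·396·t^-0.48. Setting 0.52·396·t^-0.48 = 396·t^0.52/(16+t) gives 0.52(16+t) = t, so 0.48·t = 0.52×16.
t* = 0.52×16/0.48 = 17.33 s.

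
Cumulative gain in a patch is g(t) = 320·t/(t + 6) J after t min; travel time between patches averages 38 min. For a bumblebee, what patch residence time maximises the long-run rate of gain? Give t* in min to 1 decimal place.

15.1 min

By the marginal value theorem, leave when the instantaneous gain rate g'(t) equals the habitat-wide average g(t)/(T + t).
g'(t) = 320·6/(t + 6)². Setting 320·6/(t+6)² = 320t/[(t+6)(38+t)] gives 6(38+t) = t(t+6), so t² = 6×38 = 228.
t* = √228 = 15.1 min.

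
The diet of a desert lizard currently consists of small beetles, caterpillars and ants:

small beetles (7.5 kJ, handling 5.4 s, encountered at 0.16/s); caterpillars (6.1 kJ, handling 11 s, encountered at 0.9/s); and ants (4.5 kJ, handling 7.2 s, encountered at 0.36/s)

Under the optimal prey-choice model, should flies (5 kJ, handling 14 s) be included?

Current rate: (0.16×7.5 + 0.9×6.1 + 0.36×4.5)/(1 + 0.16×5.4 + 0.9×11 + 0.36×7.2) = 0.5789 kJ/s.
Profitability of flies: 5/14 = 0.3571 kJ/s.
0.3571 < 0.5789, so adding flies would lower the average — exclude it.

No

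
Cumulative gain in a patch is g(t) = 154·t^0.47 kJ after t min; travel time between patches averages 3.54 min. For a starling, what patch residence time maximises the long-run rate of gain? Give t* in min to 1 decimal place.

Maximise g(t)/(T+t): set derivative to zero → g'(t)(T+t) = g(t).
g'(t) = 0.47·154·t^-0.53. Setting 0.47·154·t^-0.53 = 154·t^0.47/(3.54+t) gives 0.47(3.54+t) = t, so 0.53·t = 0.47×3.54.
t* = 0.47×3.54/0.53 = 3.139 min.

3.1 min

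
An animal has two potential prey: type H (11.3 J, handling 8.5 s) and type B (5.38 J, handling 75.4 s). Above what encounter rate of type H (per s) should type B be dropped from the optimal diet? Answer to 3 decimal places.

0.007 per s

At the threshold, the rate on type H alone equals the profitability of type B: λ·11.3/(1 + λ·8.5) = 5.38/75.4 = 0.07135.
Rearranging, λ(11.3 − 0.07135×8.5) = 0.07135, so λ = 0.07135/10.69 = 0.006673 per s.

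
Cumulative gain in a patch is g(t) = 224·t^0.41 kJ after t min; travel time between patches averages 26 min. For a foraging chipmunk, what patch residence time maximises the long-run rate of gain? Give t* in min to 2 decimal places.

18.07 min

By the marginal value theorem, leave when the instantaneous gain rate g'(t) equals the habitat-wide average g(t)/(T + t).
g'(t) = 0.41·224·t^-0.59. Setting 0.41·224·t^-0.59 = 224·t^0.41/(26+t) gives 0.41(26+t) = t, so 0.59·t = 0.41×26.
t* = 0.41×26/0.59 = 18.07 min.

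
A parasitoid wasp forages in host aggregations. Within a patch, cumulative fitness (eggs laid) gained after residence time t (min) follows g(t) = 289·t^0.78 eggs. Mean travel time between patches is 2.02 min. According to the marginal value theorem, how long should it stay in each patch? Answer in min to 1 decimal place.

7.2 min

Optimal t* satisfies g'(t*) = g(t*)/(T + t*).
g'(t) = 0.78·289·t^-0.22. Setting 0.78·289·t^-0.22 = 289·t^0.78/(2.02+t) gives 0.78(2.02+t) = t, so 0.22·t = 0.78×2.02.
t* = 0.78×2.02/0.22 = 7.162 min.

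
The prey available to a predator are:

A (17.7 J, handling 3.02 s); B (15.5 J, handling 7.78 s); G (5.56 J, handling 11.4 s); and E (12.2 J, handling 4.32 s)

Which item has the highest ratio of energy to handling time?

In descending order of E/h:
A: 17.7/3.02 = 5.86 J/s
E: 12.2/4.32 = 2.82 J/s
B: 15.5/7.78 = 1.99 J/s
G: 5.56/11.4 = 0.488 J/s

A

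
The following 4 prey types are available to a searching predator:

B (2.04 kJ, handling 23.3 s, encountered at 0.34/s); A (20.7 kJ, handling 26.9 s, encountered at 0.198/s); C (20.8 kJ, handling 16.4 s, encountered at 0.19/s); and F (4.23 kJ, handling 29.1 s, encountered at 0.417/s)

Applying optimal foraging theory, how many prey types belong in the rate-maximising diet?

Rank by E/h (kJ/s): C 1.27, A 0.77, F 0.145, B 0.0876. Include each in turn until the next type's E/h falls below the running intake rate.
Rate on top 1: 0.9602. A: 0.77 < 0.9602 → exclude; stop.
Optimal diet: C — 1 of 4 types.

1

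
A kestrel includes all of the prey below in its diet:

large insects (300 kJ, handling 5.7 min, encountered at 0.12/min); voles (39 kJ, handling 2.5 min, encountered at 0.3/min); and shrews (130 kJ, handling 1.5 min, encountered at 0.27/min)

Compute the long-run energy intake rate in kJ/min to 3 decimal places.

29.165 kJ/min

R = Σλ_iE_i / (1 + Σλ_ih_i)
Numerator: 0.12×300 + 0.3×39 + 0.27×130 = 82.8
Denominator: 1 + 0.12×5.7 + 0.3×2.5 + 0.27×1.5 = 2.839
R = 82.8/2.839 = 29.17 kJ/min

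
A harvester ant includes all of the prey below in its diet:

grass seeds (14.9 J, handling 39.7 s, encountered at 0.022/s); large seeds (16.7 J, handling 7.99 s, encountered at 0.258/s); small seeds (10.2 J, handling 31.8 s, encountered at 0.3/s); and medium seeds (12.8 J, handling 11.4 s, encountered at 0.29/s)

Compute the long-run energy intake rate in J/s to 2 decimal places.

R = Σλ_iE_i / (1 + Σλ_ih_i)
Numerator: 0.022×14.9 + 0.258×16.7 + 0.3×10.2 + 0.29×12.8 = 11.41
Denominator: 1 + 0.022×39.7 + 0.258×7.99 + 0.3×31.8 + 0.29×11.4 = 16.78
R = 11.41/16.78 = 0.6798 J/s

0.68 J/s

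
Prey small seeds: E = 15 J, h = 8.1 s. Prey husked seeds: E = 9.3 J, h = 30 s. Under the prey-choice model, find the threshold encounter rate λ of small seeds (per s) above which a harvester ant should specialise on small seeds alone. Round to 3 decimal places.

0.025 per s

The zero-one rule: include husked seeds iff E₂/h₂ > λE₁/(1+λh₁). Equality gives the switch point.
λE₁h₂ = E₂ + λE₂h₁ ⇒ λ = E₂/(E₁h₂ − E₂h₁) = 9.3/(450 − 75.33) = 0.02482 per s.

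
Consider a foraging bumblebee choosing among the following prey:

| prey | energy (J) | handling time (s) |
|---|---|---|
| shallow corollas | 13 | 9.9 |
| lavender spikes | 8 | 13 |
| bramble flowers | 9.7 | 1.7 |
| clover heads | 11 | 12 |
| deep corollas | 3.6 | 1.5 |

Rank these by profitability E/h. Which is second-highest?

deep corollas

In descending order of E/h:
bramble flowers: 9.7/1.7 = 5.71 J/s
deep corollas: 3.6/1.5 = 2.4 J/s
shallow corollas: 13/9.9 = 1.31 J/s
clover heads: 11/12 = 0.917 J/s
lavender spikes: 8/13 = 0.615 J/s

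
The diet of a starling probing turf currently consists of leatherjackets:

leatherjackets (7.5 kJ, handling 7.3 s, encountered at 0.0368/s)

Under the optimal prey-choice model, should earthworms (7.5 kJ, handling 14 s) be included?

On leatherjackets alone, R = ΣλE/(1+Σλh) = 0.276/1.269 = 0.2176 kJ/s.
Profitability of earthworms: 7.5/14 = 0.5357 kJ/s.
0.5357 > 0.2176, so adding earthworms raises the average — include it.

Yes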